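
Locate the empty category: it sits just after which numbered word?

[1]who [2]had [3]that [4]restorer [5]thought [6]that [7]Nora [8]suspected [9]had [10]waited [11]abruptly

The displaced element is "who" (word 1).
It is linked across 2 clause boundaries (that → Ø).
It functions as the subject of "waited", so the gap sits immediately after word 8 ("suspected").
Base order: That restorer had thought that Nora suspected who had waited abruptly.

8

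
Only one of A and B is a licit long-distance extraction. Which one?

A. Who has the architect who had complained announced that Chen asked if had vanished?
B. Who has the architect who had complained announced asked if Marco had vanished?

In A, the wh-phrase is extracted from inside a wh-island (introduced by "if"), which blocks movement.
In B, the extraction path crosses only that-complement boundaries, which are transparent.
So B is grammatical.

B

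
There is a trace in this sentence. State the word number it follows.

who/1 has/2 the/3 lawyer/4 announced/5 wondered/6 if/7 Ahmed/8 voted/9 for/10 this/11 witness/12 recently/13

The displaced element is "who" (word 1).
It is linked across 1 clause boundary (Ø).
It functions as the subject of "wondered", so the gap sits immediately after word 5 ("announced").
Base order: The lawyer has announced who wondered if Ahmed voted for this witness recently.

5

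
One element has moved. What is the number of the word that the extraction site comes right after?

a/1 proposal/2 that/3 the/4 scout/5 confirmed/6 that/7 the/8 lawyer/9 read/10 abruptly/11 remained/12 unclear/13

The displaced element is "a proposal" (word 2).
It is linked across 1 clause boundary (that).
It functions as the direct object of "read", so the gap sits immediately after word 10 ("read").
Base order: The scout confirmed that the lawyer read a proposal abruptly.

10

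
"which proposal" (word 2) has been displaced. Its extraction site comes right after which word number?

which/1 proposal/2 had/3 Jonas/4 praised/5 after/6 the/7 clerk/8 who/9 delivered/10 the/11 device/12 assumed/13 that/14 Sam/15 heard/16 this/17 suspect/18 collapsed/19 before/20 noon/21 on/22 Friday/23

5

The displaced element is "which proposal" (word 2).
It functions as the direct object of "praised", so the gap sits immediately after word 5 ("praised").
Base order: Jonas had praised which proposal after the clerk who delivered the device assumed that Sam heard this suspect collapsed before noon on Friday.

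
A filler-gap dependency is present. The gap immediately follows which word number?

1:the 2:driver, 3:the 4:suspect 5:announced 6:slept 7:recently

The displaced element is "the driver" (word 2).
It is linked across 1 clause boundary (Ø).
It functions as the subject of "slept", so the gap sits immediately after word 5 ("announced").
Base order: The suspect announced the driver slept recently.

5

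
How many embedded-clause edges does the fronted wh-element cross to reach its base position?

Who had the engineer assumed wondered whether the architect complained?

"who" is extracted from the subject of "wondered".
Boundaries crossed, outermost first: [Ø] — 1 in total.

1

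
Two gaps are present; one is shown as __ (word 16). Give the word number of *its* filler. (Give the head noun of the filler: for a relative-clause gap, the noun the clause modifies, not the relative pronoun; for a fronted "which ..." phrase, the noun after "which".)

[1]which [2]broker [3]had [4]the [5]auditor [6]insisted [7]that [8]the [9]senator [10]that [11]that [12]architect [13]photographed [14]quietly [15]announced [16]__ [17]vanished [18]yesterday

The marked gap is the subject of "vanished".
Its filler is the fronted wh-phrase "which broker", at word 2.
(The other dependency links word 9 to a gap after word 13.)

2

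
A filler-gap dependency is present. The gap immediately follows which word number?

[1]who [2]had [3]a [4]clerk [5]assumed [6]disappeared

The displaced element is "who" (word 1).
It is linked across 1 clause boundary (Ø).
It functions as the subject of "disappeared", so the gap sits immediately after word 5 ("assumed").
Base order: A clerk had assumed that who disappeared.

5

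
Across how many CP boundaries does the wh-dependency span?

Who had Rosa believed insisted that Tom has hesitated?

1

"who" is extracted from the subject of "insisted".
Boundaries crossed, outermost first: [Ø] — 1 in total.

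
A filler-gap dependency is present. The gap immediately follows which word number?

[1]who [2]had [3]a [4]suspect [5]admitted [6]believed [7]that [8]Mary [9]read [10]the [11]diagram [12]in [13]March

The displaced element is "who" (word 1).
It is linked across 1 clause boundary (Ø).
It functions as the subject of "believed", so the gap sits immediately after word 5 ("admitted").
Base order: A suspect had admitted that who believed that Mary read the diagram in March.

5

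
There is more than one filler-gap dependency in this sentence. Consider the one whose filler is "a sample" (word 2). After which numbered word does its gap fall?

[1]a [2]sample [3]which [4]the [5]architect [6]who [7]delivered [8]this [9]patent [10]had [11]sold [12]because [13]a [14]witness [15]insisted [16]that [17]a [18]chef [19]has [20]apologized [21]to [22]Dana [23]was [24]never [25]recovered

The displaced element is "a sample" (word 2).
It functions as the direct object of "sold", so the gap sits immediately after word 11 ("sold").
Base order: The architect who delivered this patent had sold a sample because a witness insisted that a chef has apologized to Dana.

11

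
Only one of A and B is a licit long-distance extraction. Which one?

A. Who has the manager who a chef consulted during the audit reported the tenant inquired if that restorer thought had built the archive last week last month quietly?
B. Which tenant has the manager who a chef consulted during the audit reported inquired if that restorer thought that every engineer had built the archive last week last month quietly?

B

In A, the wh-phrase is extracted from inside a wh-island (introduced by "if"), which blocks movement.
In B, the extraction path crosses only that-complement boundaries, which are transparent.
So B is grammatical.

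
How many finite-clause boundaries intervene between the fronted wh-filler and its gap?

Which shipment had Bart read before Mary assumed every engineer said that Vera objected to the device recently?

0

"which shipment" originates inside the matrix clause — no clause boundary is crossed.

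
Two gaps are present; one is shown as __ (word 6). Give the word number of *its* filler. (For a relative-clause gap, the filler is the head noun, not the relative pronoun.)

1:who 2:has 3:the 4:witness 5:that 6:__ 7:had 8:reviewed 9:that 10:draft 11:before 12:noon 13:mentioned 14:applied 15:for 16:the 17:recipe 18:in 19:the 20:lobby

The marked gap is inside the relative clause, the subject of "reviewed".
Its filler is the head noun "witness" (via "that"), at word 4.
(The other dependency links word 1 to a gap after word 13.)

4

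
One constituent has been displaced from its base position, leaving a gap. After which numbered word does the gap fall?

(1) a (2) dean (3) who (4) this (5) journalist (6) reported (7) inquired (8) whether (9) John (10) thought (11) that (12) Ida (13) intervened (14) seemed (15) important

The displaced element is "a dean" (word 2).
It is linked across 1 clause boundary (Ø).
It functions as the subject of "inquired", so the gap sits immediately after word 6 ("reported").
Base order: This journalist reported a dean inquired whether John thought that Ida intervened.

6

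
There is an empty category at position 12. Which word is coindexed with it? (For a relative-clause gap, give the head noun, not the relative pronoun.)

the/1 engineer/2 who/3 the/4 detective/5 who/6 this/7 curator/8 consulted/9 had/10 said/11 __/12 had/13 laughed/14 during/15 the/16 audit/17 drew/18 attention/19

2

The gap at 12 is the subject of "laughed", inside a relative clause.
The relative pronoun is "who" (word 3); it is bound by the head noun immediately before it.
Its filler is the head noun "engineer", at word 2.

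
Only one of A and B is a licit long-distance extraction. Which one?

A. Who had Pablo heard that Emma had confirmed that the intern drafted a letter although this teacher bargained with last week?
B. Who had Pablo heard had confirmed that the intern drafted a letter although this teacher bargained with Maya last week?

In A, the wh-phrase is extracted from inside an adjunct island (introduced by "although"), which blocks movement.
In B, the extraction path crosses only that-complement boundaries, which are transparent.
So B is grammatical.

B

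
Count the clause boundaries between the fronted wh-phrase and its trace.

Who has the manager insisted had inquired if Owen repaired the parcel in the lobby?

1

"who" is extracted from the subject of "inquired".
Boundaries crossed, outermost first: [Ø] — 1 in total.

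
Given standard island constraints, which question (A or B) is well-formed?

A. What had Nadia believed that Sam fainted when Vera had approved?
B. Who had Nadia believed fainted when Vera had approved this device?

In A, the wh-phrase is extracted from inside an adjunct island (introduced by "when"), which blocks movement.
In B, the extraction path crosses only that-complement boundaries, which are transparent.
So B is grammatical.

B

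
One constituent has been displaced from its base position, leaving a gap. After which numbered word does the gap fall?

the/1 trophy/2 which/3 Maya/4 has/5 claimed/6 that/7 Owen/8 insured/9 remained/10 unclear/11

The displaced element is "the trophy" (word 2).
It is linked across 1 clause boundary (that).
It functions as the direct object of "insured", so the gap sits immediately after word 9 ("insured").
Base order: Maya has claimed that Owen insured the trophy.

9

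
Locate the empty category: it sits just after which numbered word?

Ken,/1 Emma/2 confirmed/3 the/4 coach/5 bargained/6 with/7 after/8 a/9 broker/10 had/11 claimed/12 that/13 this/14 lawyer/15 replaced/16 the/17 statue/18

7

The displaced element is "Ken" (word 1).
It is linked across 1 clause boundary (Ø).
It functions as the object of the preposition "with" of "bargained", so the gap sits immediately after word 7 ("with").
Base order: Emma confirmed the coach bargained with Ken after a broker had claimed that this lawyer replaced the statue.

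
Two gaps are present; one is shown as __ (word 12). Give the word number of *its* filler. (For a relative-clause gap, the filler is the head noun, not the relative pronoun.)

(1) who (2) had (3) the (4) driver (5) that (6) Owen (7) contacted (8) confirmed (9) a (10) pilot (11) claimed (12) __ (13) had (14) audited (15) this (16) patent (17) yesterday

The marked gap is the subject of "audited".
Its filler is the fronted wh-phrase "who", at word 1.
(The other dependency links word 4 to a gap after word 7.)

1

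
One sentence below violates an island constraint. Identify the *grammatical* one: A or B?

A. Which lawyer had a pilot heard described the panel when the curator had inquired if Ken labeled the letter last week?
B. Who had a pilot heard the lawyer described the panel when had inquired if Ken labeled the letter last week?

In B, the wh-phrase is extracted from inside an adjunct island (introduced by "when"), which blocks movement.
In A, the extraction path crosses only that-complement boundaries, which are transparent.
So A is grammatical.

A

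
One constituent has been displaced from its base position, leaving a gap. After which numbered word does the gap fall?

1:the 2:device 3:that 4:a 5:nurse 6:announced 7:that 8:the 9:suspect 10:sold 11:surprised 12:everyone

10

The displaced element is "the device" (word 2).
It is linked across 1 clause boundary (that).
It functions as the direct object of "sold", so the gap sits immediately after word 10 ("sold").
Base order: A nurse announced that the suspect sold the device.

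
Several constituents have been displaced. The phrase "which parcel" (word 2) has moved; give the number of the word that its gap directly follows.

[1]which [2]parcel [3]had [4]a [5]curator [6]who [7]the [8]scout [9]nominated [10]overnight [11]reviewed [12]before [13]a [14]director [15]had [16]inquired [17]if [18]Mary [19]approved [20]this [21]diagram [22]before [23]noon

The displaced element is "which parcel" (word 2).
It functions as the direct object of "reviewed", so the gap sits immediately after word 11 ("reviewed").
Base order: A curator who the scout nominated overnight had reviewed which parcel before a director had inquired if Mary approved this diagram before noon.

11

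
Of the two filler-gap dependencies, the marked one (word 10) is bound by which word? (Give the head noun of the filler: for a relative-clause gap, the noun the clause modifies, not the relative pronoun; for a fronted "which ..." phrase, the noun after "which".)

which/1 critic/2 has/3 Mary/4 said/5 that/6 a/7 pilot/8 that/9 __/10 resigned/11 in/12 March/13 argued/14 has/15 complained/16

The marked gap is inside the relative clause, the subject of "resigned".
Its filler is the head noun "pilot" (via "that"), at word 8.
(The other dependency links word 2 to a gap after word 14.)

8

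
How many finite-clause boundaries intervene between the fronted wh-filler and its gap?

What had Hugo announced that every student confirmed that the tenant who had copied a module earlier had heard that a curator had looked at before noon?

"what" is extracted from the PP object of "looked".
Boundaries crossed, outermost first: [that], [that], [that] — 3 in total.

3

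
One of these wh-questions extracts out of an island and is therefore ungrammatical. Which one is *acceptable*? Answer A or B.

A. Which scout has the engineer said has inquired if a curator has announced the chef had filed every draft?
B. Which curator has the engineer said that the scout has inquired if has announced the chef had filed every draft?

In B, the wh-phrase is extracted from inside a wh-island (introduced by "if"), which blocks movement.
In A, the extraction path crosses only that-complement boundaries, which are transparent.
So A is grammatical.

A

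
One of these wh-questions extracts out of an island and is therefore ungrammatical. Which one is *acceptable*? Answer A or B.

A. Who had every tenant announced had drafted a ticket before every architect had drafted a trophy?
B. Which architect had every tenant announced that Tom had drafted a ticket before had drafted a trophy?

A

In B, the wh-phrase is extracted from inside an adjunct island (introduced by "before"), which blocks movement.
In A, the extraction path crosses only that-complement boundaries, which are transparent.
So A is grammatical.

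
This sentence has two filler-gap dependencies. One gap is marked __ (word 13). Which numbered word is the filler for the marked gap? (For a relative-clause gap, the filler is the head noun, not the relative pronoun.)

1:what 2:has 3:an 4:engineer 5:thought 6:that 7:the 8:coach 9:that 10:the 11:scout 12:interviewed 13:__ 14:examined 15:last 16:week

The marked gap is inside the relative clause, the direct object of "interviewed".
Its filler is the head noun "coach" (via "that"), at word 8.
(The other dependency links word 1 to a gap after word 14.)

8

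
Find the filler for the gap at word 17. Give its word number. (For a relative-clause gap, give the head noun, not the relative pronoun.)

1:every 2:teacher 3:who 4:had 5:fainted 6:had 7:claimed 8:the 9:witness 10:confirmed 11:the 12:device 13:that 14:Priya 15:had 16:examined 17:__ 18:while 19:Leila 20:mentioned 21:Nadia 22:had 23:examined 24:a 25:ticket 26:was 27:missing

12

The gap at 17 is the object of "examined", inside a relative clause.
The relative pronoun is "that" (word 13); it is bound by the head noun immediately before it.
Its filler is the head noun "device", at word 12.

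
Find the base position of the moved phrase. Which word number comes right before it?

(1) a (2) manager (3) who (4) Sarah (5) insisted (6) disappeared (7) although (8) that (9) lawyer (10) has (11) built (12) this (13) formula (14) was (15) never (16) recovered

5

The displaced element is "a manager" (word 2).
It is linked across 1 clause boundary (Ø).
It functions as the subject of "disappeared", so the gap sits immediately after word 5 ("insisted").
Base order: Sarah insisted a manager disappeared although that lawyer has built this formula.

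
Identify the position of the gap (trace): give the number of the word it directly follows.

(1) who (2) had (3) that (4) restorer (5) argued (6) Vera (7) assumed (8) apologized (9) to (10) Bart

7

The displaced element is "who" (word 1).
It is linked across 2 clause boundaries (Ø → Ø).
It functions as the subject of "apologized", so the gap sits immediately after word 7 ("assumed").
Base order: That restorer had argued Vera assumed that who apologized to Bart.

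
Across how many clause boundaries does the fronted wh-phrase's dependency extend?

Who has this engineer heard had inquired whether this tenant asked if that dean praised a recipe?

"who" is extracted from the subject of "inquired".
Boundaries crossed, outermost first: [Ø] — 1 in total.

1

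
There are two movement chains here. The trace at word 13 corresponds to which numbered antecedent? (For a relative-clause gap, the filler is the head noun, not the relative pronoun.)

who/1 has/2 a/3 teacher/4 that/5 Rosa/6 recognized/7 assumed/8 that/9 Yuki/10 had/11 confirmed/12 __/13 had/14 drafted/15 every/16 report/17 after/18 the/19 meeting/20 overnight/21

The marked gap is the subject of "drafted".
Its filler is the fronted wh-phrase "who", at word 1.
(The other dependency links word 4 to a gap after word 7.)

1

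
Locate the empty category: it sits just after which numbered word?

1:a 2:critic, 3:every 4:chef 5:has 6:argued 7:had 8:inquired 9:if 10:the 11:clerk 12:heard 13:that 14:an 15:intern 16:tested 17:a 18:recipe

6

The displaced element is "a critic" (word 2).
It is linked across 1 clause boundary (Ø).
It functions as the subject of "inquired", so the gap sits immediately after word 6 ("argued").
Base order: Every chef has argued that a critic had inquired if the clerk heard that an intern tested a recipe.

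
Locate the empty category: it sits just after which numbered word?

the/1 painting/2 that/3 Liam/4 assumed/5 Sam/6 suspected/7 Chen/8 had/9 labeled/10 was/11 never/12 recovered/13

The displaced element is "the painting" (word 2).
It is linked across 2 clause boundaries (Ø → Ø).
It functions as the direct object of "labeled", so the gap sits immediately after word 10 ("labeled").
Base order: Liam assumed Sam suspected Chen had labeled the painting.

10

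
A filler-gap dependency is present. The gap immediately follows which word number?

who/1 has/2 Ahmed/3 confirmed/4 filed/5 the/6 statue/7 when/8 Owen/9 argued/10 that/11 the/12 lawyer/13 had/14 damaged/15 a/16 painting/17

The displaced element is "who" (word 1).
It is linked across 1 clause boundary (Ø).
It functions as the subject of "filed", so the gap sits immediately after word 4 ("confirmed").
Base order: Ahmed has confirmed that who filed the statue when Owen argued that the lawyer had damaged a painting.

4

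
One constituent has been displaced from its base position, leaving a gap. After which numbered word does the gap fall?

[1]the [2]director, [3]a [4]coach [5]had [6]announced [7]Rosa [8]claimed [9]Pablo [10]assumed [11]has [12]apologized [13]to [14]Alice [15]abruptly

10

The displaced element is "the director" (word 2).
It is linked across 3 clause boundaries (Ø → Ø → Ø).
It functions as the subject of "apologized", so the gap sits immediately after word 10 ("assumed").
Base order: A coach had announced Rosa claimed Pablo assumed the director has apologized to Alice abruptly.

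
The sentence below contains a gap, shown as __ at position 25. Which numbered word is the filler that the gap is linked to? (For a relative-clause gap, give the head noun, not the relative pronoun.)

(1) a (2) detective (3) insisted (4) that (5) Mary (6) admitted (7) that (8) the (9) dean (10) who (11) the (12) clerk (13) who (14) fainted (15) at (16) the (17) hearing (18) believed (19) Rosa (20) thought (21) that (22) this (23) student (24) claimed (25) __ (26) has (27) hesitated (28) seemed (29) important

9

The gap at 25 is the subject of "hesitated", inside a relative clause.
The relative pronoun is "who" (word 10); it is bound by the head noun immediately before it.
Its filler is the head noun "dean", at word 9.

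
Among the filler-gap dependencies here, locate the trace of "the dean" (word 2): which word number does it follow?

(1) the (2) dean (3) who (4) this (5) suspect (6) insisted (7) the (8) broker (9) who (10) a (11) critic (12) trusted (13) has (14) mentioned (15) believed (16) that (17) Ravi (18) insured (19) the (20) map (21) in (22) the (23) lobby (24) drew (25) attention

The displaced element is "the dean" (word 2).
It is linked across 2 clause boundaries (Ø → Ø).
It functions as the subject of "believed", so the gap sits immediately after word 14 ("mentioned").
Base order: This suspect insisted the broker who a critic trusted has mentioned that the dean believed that Ravi insured the map in the lobby.

14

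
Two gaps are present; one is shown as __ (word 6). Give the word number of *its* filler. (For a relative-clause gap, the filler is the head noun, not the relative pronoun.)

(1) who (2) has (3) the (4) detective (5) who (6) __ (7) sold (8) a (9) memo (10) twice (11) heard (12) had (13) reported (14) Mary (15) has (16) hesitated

The marked gap is inside the relative clause, the subject of "sold".
Its filler is the head noun "detective" (via "who"), at word 4.
(The other dependency links word 1 to a gap after word 11.)

4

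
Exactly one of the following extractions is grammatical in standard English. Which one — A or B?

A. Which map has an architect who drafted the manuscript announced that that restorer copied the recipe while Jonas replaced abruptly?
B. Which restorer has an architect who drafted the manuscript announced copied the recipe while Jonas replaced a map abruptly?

In A, the wh-phrase is extracted from inside an adjunct island (introduced by "while"), which blocks movement.
In B, the extraction path crosses only that-complement boundaries, which are transparent.
So B is grammatical.

B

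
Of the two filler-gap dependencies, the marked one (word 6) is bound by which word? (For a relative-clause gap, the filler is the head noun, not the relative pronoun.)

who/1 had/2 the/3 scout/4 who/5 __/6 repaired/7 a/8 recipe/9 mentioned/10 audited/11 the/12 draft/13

The marked gap is inside the relative clause, the subject of "repaired".
Its filler is the head noun "scout" (via "who"), at word 4.
(The other dependency links word 1 to a gap after word 10.)

4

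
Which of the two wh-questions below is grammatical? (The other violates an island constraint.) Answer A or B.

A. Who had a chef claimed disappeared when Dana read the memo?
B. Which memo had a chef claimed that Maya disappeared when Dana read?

A

In B, the wh-phrase is extracted from inside an adjunct island (introduced by "when"), which blocks movement.
In A, the extraction path crosses only that-complement boundaries, which are transparent.
So A is grammatical.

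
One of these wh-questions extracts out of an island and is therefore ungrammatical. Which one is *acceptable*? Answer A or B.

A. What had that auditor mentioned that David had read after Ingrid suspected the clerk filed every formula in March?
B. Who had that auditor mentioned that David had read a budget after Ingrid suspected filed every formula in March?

A

In B, the wh-phrase is extracted from inside an adjunct island (introduced by "after"), which blocks movement.
In A, the extraction path crosses only that-complement boundaries, which are transparent.
So A is grammatical.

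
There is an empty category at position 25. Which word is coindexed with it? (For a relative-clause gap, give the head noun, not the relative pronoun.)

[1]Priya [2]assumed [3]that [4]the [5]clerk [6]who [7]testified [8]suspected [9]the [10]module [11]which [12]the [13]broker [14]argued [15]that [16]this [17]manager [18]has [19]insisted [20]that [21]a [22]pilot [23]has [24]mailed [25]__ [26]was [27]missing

The gap at 25 is the object of "mailed", inside a relative clause.
The relative pronoun is "which" (word 11); it is bound by the head noun immediately before it.
Its filler is the head noun "module", at word 10.

10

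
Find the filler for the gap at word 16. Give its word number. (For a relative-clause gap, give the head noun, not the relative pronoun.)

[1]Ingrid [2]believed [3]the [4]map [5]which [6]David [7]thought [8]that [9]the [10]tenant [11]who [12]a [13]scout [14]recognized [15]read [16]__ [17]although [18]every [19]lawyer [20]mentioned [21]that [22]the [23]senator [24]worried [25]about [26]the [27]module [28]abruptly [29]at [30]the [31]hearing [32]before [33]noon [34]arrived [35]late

The gap at 16 is the object of "read", inside a relative clause.
The relative pronoun is "which" (word 5); it is bound by the head noun immediately before it.
Its filler is the head noun "map", at word 4.

4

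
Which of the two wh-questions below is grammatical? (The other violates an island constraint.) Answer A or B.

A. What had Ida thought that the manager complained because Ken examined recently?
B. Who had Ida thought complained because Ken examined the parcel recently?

In A, the wh-phrase is extracted from inside an adjunct island (introduced by "because"), which blocks movement.
In B, the extraction path crosses only that-complement boundaries, which are transparent.
So B is grammatical.

B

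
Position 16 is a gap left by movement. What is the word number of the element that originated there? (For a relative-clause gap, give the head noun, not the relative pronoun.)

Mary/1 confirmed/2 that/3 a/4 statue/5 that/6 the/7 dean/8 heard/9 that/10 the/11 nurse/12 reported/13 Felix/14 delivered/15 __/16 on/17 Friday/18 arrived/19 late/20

The gap at 16 is the object of "delivered", inside a relative clause.
The relative pronoun is "that" (word 6); it is bound by the head noun immediately before it.
Its filler is the head noun "statue", at word 5.

5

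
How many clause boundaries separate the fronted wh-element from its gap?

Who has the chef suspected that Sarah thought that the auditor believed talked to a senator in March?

3

"who" is extracted from the subject of "talked".
Boundaries crossed, outermost first: [that], [that], [Ø] — 3 in total.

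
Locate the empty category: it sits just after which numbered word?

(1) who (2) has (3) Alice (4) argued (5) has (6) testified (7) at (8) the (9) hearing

The displaced element is "who" (word 1).
It is linked across 1 clause boundary (Ø).
It functions as the subject of "testified", so the gap sits immediately after word 4 ("argued").
Base order: Alice has argued that who has testified at the hearing.

4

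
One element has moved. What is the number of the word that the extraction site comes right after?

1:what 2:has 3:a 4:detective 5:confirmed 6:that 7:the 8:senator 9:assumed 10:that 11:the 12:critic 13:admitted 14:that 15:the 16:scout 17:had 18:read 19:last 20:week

18

The displaced element is "what" (word 1).
It is linked across 3 clause boundaries (that → that → that).
It functions as the direct object of "read", so the gap sits immediately after word 18 ("read").
Base order: A detective has confirmed that the senator assumed that the critic admitted that the scout had read what last week.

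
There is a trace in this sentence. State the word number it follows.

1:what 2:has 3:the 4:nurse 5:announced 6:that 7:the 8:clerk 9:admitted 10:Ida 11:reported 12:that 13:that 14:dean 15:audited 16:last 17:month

15

The displaced element is "what" (word 1).
It is linked across 3 clause boundaries (that → Ø → that).
It functions as the direct object of "audited", so the gap sits immediately after word 15 ("audited").
Base order: The nurse has announced that the clerk admitted Ida reported that that dean audited what last month.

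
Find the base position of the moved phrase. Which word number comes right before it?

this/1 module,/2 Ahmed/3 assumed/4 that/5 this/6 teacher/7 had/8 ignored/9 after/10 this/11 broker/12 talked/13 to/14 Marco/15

9

The displaced element is "this module" (word 2).
It is linked across 1 clause boundary (that).
It functions as the direct object of "ignored", so the gap sits immediately after word 9 ("ignored").
Base order: Ahmed assumed that this teacher had ignored this module after this broker talked to Marco.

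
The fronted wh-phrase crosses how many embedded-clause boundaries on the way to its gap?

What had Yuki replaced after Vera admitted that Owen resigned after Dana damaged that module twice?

"what" originates inside the matrix clause — no clause boundary is crossed.

0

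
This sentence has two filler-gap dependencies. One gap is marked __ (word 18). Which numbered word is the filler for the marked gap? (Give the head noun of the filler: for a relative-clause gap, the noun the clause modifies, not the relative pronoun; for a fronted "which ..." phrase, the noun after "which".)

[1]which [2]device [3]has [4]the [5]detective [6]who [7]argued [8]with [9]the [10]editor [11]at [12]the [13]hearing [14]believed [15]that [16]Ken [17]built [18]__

2

The marked gap is the direct object of "built".
Its filler is the fronted wh-phrase "which device", at word 2.
(The other dependency links word 5 to a gap after word 6.)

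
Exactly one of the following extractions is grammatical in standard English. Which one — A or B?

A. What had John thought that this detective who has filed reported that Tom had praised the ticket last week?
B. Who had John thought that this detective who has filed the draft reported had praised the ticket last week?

In A, the wh-phrase is extracted from inside a complex-NP island (relative clause) (introduced by "who"), which blocks movement.
In B, the extraction path crosses only that-complement boundaries, which are transparent.
So B is grammatical.

B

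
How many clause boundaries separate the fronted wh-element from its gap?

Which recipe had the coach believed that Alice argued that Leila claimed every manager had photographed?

"which recipe" is extracted from the object of "photographed".
Boundaries crossed, outermost first: [that], [that], [Ø] — 3 in total.

3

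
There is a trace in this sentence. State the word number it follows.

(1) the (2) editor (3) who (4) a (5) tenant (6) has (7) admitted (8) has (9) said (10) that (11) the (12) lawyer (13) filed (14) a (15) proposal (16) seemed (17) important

7

The displaced element is "the editor" (word 2).
It is linked across 1 clause boundary (Ø).
It functions as the subject of "said", so the gap sits immediately after word 7 ("admitted").
Base order: A tenant has admitted that the editor has said that the lawyer filed a proposal.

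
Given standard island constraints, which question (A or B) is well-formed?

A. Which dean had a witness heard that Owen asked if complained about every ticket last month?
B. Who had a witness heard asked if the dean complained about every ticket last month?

In A, the wh-phrase is extracted from inside a wh-island (introduced by "if"), which blocks movement.
In B, the extraction path crosses only that-complement boundaries, which are transparent.
So B is grammatical.

B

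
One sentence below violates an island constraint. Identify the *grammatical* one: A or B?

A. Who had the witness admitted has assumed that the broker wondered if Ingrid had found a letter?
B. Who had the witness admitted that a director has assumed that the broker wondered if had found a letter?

In B, the wh-phrase is extracted from inside a wh-island (introduced by "if"), which blocks movement.
In A, the extraction path crosses only that-complement boundaries, which are transparent.
So A is grammatical.

A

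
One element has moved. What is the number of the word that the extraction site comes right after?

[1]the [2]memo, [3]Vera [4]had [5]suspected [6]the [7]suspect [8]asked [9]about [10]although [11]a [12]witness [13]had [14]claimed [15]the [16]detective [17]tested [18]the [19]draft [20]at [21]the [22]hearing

9

The displaced element is "the memo" (word 2).
It is linked across 1 clause boundary (Ø).
It functions as the object of the preposition "about" of "asked", so the gap sits immediately after word 9 ("about").
Base order: Vera had suspected the suspect asked about the memo although a witness had claimed the detective tested the draft at the hearing.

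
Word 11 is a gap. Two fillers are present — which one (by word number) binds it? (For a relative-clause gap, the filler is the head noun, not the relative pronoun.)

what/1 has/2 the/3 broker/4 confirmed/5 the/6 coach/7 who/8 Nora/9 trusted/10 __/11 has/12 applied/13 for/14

The marked gap is inside the relative clause, the direct object of "trusted".
Its filler is the head noun "coach" (via "who"), at word 7.
(The other dependency links word 1 to a gap after word 14.)

7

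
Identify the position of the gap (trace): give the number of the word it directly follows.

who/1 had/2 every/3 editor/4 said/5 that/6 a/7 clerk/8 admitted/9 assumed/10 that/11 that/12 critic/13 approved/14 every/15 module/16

9

The displaced element is "who" (word 1).
It is linked across 2 clause boundaries (that → Ø).
It functions as the subject of "assumed", so the gap sits immediately after word 9 ("admitted").
Base order: Every editor had said that a clerk admitted that who assumed that that critic approved every module.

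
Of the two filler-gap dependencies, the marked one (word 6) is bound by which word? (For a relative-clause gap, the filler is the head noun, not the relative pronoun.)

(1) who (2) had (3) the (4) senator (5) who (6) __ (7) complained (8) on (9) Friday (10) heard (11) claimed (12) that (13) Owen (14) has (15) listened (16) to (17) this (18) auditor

4

The marked gap is inside the relative clause, the subject of "complained".
Its filler is the head noun "senator" (via "who"), at word 4.
(The other dependency links word 1 to a gap after word 10.)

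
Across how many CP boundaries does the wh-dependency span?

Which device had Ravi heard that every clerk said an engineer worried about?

2

"which device" is extracted from the PP object of "worried".
Boundaries crossed, outermost first: [that], [Ø] — 2 in total.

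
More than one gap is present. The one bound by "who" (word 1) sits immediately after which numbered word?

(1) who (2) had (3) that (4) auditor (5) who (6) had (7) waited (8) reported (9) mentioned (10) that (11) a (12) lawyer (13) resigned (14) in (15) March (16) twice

8

The displaced element is "who" (word 1).
It is linked across 1 clause boundary (Ø).
It functions as the subject of "mentioned", so the gap sits immediately after word 8 ("reported").
Base order: That auditor who had waited had reported that who mentioned that a lawyer resigned in March twice.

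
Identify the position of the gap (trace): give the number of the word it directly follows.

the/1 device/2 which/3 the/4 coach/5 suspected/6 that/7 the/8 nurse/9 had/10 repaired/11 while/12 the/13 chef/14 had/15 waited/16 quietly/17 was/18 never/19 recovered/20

The displaced element is "the device" (word 2).
It is linked across 1 clause boundary (that).
It functions as the direct object of "repaired", so the gap sits immediately after word 11 ("repaired").
Base order: The coach suspected that the nurse had repaired the device while the chef had waited quietly.

11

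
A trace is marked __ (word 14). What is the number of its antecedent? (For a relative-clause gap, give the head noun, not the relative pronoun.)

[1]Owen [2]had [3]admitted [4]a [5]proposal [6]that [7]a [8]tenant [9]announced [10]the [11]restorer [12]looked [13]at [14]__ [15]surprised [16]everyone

The gap at 14 is the prepositional object of "looked", inside a relative clause.
The relative pronoun is "that" (word 6); it is bound by the head noun immediately before it.
Its filler is the head noun "proposal", at word 5.

5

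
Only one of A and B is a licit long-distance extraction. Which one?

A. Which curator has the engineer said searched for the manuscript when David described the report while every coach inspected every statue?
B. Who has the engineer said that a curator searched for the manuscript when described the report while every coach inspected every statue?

In B, the wh-phrase is extracted from inside an adjunct island (introduced by "when"), which blocks movement.
In A, the extraction path crosses only that-complement boundaries, which are transparent.
So A is grammatical.

A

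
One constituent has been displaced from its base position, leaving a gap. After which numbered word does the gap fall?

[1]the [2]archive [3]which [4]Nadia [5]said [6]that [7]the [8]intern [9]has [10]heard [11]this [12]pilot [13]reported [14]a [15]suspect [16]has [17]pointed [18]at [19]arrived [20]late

The displaced element is "the archive" (word 2).
It is linked across 3 clause boundaries (that → Ø → Ø).
It functions as the object of the preposition "at" of "pointed", so the gap sits immediately after word 18 ("at").
Base order: Nadia said that the intern has heard this pilot reported a suspect has pointed at the archive.

18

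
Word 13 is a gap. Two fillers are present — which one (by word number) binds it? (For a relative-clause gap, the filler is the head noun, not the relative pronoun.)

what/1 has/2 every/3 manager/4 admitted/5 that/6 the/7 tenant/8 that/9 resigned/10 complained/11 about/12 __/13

1

The marked gap is the object of the preposition "about" of "complained".
Its filler is the fronted wh-phrase "what", at word 1.
(The other dependency links word 8 to a gap after word 9.)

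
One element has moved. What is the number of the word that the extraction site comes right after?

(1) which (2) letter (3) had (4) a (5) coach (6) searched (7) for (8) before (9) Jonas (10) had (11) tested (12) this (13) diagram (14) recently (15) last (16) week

7

The displaced element is "which letter" (word 2).
It functions as the object of the preposition "for" of "searched", so the gap sits immediately after word 7 ("for").
Base order: A coach had searched for which letter before Jonas had tested this diagram recently last week.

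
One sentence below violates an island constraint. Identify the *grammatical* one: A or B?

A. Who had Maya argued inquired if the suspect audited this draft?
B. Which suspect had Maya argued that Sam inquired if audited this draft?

A

In B, the wh-phrase is extracted from inside a wh-island (introduced by "if"), which blocks movement.
In A, the extraction path crosses only that-complement boundaries, which are transparent.
So A is grammatical.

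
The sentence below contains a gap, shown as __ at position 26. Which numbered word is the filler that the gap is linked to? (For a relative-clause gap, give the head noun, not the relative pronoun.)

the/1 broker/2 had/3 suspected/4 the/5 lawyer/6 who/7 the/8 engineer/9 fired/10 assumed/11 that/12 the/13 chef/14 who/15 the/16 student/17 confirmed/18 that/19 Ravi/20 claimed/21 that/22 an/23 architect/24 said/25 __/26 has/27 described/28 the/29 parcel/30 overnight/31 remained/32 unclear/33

The gap at 26 is the subject of "described", inside a relative clause.
The relative pronoun is "who" (word 15); it is bound by the head noun immediately before it.
Its filler is the head noun "chef", at word 14.

14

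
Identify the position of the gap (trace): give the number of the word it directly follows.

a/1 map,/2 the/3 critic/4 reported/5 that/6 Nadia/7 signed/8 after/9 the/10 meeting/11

8

The displaced element is "a map" (word 2).
It is linked across 1 clause boundary (that).
It functions as the direct object of "signed", so the gap sits immediately after word 8 ("signed").
Base order: The critic reported that Nadia signed a map after the meeting.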